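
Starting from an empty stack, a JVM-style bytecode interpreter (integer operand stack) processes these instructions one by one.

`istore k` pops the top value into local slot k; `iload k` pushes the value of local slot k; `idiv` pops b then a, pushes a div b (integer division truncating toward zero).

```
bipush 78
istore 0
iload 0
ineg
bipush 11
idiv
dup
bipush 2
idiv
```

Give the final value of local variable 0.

78

bipush 78  78
istore 0   (empty)
iload 0    78
ineg       -78
bipush 11  -78 11
idiv       -7
dup        -7 -7
bipush 2   -7 -7 2
idiv       -7 -3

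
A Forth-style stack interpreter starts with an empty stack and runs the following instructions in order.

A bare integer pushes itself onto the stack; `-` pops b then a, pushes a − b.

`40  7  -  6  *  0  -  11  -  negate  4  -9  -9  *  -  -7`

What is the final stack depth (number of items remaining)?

40     : 40
7      : 40 7
-      : 33
6      : 33 6
*      : 198
0      : 198 0
-      : 198
11     : 198 11
-      : 187
negate : -187
4      : -187 4
-9     : -187 4 -9
-9     : -187 4 -9 -9
*      : -187 4 81
-      : -187 -77
-7     : -187 -77 -7

3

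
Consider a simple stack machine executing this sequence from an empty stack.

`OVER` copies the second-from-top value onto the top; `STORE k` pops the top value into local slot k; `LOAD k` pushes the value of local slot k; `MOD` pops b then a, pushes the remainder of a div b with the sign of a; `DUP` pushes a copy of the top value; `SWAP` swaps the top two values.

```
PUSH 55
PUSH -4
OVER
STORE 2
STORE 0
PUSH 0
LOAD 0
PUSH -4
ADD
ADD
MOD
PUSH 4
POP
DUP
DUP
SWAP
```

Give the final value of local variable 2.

PUSH 55 -> 55
PUSH -4 -> 55 -4
OVER    -> 55 -4 55
STORE 2 -> 55 -4
STORE 0 -> 55
PUSH 0  -> 55 0
LOAD 0  -> 55 0 -4
PUSH -4 -> 55 0 -4 -4
ADD     -> 55 0 -8
ADD     -> 55 -8
MOD     -> 7
PUSH 4  -> 7 4
POP     -> 7
DUP     -> 7 7
DUP     -> 7 7 7
SWAP    -> 7 7 7

55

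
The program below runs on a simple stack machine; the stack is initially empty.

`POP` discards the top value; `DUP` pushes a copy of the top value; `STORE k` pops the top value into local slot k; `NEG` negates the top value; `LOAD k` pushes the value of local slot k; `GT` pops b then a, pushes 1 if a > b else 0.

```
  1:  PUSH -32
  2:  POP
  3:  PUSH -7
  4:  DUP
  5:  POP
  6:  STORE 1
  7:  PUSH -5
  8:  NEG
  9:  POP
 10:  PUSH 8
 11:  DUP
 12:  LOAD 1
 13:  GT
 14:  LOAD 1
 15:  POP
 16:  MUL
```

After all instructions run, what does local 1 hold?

PUSH -32 -> [-32]
POP      -> []
PUSH -7  -> [-7]
DUP      -> [-7, -7]
POP      -> [-7]
STORE 1  -> []
PUSH -5  -> [-5]
NEG      -> [5]
POP      -> []
PUSH 8   -> [8]
DUP      -> [8, 8]
LOAD 1   -> [8, 8, -7]
GT       -> [8, 1]
LOAD 1   -> [8, 1, -7]
POP      -> [8, 1]
MUL      -> [8]

-7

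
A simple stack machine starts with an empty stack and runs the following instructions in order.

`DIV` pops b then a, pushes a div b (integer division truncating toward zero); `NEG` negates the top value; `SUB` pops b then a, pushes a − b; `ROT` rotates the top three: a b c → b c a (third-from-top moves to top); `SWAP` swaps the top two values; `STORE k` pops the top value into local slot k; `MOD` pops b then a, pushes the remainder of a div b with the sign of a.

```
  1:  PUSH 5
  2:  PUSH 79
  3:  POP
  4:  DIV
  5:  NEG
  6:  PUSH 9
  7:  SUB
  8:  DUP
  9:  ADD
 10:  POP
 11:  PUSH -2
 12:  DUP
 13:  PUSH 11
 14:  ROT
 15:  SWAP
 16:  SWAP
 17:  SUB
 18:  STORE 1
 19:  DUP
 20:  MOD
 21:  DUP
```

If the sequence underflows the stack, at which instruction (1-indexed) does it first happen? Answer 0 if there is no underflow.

4

PUSH 5  -> [5]
PUSH 79 -> [5, 79]
POP     -> [5]
DIV  — needs 2 operands, stack has 1 → underflow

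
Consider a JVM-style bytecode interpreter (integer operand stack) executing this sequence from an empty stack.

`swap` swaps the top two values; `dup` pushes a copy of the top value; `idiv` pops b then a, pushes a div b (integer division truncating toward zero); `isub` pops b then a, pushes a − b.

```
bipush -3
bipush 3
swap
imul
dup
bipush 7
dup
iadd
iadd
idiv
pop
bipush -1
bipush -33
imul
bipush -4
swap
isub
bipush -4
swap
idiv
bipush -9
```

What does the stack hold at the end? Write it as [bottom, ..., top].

bipush -3   [-3]
bipush 3    [-3, 3]
swap        [3, -3]
imul        [-9]
dup         [-9, -9]
bipush 7    [-9, -9, 7]
dup         [-9, -9, 7, 7]
iadd        [-9, -9, 14]
iadd        [-9, 5]
idiv        [-1]
pop         []
bipush -1   [-1]
bipush -33  [-1, -33]
imul        [33]
bipush -4   [33, -4]
swap        [-4, 33]
isub        [-37]
bipush -4   [-37, -4]
swap        [-4, -37]
idiv        [0]
bipush -9   [0, -9]

[0, -9]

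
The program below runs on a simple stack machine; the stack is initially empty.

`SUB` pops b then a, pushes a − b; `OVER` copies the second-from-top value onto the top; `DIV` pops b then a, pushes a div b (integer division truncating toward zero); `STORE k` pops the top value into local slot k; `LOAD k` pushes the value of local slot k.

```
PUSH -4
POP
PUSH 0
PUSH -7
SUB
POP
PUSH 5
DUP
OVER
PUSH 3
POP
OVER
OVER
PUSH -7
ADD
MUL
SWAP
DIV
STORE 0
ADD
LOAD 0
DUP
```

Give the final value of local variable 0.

-2

PUSH -4  -4
POP      (empty)
PUSH 0   0
PUSH -7  0 -7
SUB      7
POP      (empty)
PUSH 5   5
DUP      5 5
OVER     5 5 5
PUSH 3   5 5 5 3
POP      5 5 5
OVER     5 5 5 5
OVER     5 5 5 5 5
PUSH -7  5 5 5 5 5 -7
ADD      5 5 5 5 -2
MUL      5 5 5 -10
SWAP     5 5 -10 5
DIV      5 5 -2
STORE 0  5 5
ADD      10
LOAD 0   10 -2
DUP      10 -2 -2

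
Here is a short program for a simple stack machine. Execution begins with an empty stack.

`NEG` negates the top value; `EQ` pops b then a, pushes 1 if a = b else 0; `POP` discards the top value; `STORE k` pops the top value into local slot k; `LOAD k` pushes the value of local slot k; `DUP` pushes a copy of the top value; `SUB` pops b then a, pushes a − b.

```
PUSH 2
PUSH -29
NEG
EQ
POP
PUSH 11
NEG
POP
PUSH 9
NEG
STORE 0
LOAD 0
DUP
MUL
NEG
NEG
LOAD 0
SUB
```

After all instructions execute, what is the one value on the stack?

PUSH 2   → [2]
PUSH -29 → [2, -29]
NEG      → [2, 29]
EQ       → [0]
POP      → []
PUSH 11  → [11]
NEG      → [-11]
POP      → []
PUSH 9   → [9]
NEG      → [-9]
STORE 0  → []
LOAD 0   → [-9]
DUP      → [-9, -9]
MUL      → [81]
NEG      → [-81]
NEG      → [81]
LOAD 0   → [81, -9]
SUB      → [90]

90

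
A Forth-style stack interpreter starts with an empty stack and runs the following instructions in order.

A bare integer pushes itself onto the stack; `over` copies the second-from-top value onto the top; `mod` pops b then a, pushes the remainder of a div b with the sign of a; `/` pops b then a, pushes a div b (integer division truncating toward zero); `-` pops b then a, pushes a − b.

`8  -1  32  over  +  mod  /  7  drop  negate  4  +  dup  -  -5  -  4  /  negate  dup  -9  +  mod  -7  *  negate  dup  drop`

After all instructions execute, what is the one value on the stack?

8      → 8
-1     → 8 -1
32     → 8 -1 32
over   → 8 -1 32 -1
+      → 8 -1 31
mod    → 8 -1
/      → -8
7      → -8 7
drop   → -8
negate → 8
4      → 8 4
+      → 12
dup    → 12 12
-      → 0
-5     → 0 -5
-      → 5
4      → 5 4
/      → 1
negate → -1
dup    → -1 -1
-9     → -1 -1 -9
+      → -1 -10
mod    → -1
-7     → -1 -7
*      → 7
negate → -7
dup    → -7 -7
drop   → -7

-7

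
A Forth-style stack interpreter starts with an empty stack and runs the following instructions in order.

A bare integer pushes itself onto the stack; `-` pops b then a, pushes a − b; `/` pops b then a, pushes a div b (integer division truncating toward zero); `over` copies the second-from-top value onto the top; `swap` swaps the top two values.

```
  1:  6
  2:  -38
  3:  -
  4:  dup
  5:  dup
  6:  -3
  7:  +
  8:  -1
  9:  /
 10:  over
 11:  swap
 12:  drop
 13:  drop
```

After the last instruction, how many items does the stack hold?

2

6    : [6]
-38  : [6, -38]
-    : [44]
dup  : [44, 44]
dup  : [44, 44, 44]
-3   : [44, 44, 44, -3]
+    : [44, 44, 41]
-1   : [44, 44, 41, -1]
/    : [44, 44, -41]
over : [44, 44, -41, 44]
swap : [44, 44, 44, -41]
drop : [44, 44, 44]
drop : [44, 44]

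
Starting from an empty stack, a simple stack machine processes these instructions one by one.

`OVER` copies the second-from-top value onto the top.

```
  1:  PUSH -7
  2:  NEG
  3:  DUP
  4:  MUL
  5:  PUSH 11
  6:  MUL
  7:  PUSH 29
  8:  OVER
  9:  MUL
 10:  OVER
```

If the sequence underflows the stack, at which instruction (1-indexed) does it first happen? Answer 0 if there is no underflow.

0

PUSH -7  [-7]
NEG      [7]
DUP      [7, 7]
MUL      [49]
PUSH 11  [49, 11]
MUL      [539]
PUSH 29  [539, 29]
OVER     [539, 29, 539]
MUL      [539, 15631]
OVER     [539, 15631, 539]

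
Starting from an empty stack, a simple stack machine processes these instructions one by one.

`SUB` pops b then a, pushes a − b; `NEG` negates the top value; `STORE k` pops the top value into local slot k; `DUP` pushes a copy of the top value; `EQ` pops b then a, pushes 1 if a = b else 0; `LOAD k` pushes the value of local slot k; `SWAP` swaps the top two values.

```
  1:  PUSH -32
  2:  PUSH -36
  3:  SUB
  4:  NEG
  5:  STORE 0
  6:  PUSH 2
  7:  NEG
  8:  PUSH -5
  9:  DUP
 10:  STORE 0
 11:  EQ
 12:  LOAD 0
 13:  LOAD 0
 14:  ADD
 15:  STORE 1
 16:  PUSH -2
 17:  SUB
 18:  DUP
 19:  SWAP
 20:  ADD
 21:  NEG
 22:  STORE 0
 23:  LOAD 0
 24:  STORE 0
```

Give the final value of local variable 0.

PUSH -32 : -32
PUSH -36 : -32 -36
SUB      : 4
NEG      : -4
STORE 0  : (empty)
PUSH 2   : 2
NEG      : -2
PUSH -5  : -2 -5
DUP      : -2 -5 -5
STORE 0  : -2 -5
EQ       : 0
LOAD 0   : 0 -5
LOAD 0   : 0 -5 -5
ADD      : 0 -10
STORE 1  : 0
PUSH -2  : 0 -2
SUB      : 2
DUP      : 2 2
SWAP     : 2 2
ADD      : 4
NEG      : -4
STORE 0  : (empty)
LOAD 0   : -4
STORE 0  : (empty)

-4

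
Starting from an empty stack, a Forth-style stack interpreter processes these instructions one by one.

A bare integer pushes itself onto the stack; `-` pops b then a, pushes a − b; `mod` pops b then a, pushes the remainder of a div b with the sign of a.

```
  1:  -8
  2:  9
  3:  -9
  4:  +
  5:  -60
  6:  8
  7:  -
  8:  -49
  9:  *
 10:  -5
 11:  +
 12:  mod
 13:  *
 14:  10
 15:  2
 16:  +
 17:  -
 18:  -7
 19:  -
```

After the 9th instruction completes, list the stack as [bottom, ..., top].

-8  → [-8]
9   → [-8, 9]
-9  → [-8, 9, -9]
+   → [-8, 0]
-60 → [-8, 0, -60]
8   → [-8, 0, -60, 8]
-   → [-8, 0, -68]
-49 → [-8, 0, -68, -49]
*   → [-8, 0, 3332]

[-8, 0, 3332]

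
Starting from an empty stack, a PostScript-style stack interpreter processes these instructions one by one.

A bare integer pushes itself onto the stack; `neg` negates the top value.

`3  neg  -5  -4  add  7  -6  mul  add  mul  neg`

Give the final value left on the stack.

3   : 3
neg : -3
-5  : -3 -5
-4  : -3 -5 -4
add : -3 -9
7   : -3 -9 7
-6  : -3 -9 7 -6
mul : -3 -9 -42
add : -3 -51
mul : 153
neg : -153

-153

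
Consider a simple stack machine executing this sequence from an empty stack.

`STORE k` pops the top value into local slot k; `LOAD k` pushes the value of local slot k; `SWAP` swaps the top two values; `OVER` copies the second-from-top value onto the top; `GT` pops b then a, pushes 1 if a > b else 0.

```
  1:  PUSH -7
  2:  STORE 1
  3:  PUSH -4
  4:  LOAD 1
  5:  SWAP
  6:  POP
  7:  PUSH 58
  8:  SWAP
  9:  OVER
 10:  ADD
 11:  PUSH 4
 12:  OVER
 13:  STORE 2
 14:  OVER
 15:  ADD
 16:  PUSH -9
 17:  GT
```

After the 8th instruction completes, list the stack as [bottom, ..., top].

[58, -7]

PUSH -7 → -7
STORE 1 → (empty)
PUSH -4 → -4
LOAD 1  → -4 -7
SWAP    → -7 -4
POP     → -7
PUSH 58 → -7 58
SWAP    → 58 -7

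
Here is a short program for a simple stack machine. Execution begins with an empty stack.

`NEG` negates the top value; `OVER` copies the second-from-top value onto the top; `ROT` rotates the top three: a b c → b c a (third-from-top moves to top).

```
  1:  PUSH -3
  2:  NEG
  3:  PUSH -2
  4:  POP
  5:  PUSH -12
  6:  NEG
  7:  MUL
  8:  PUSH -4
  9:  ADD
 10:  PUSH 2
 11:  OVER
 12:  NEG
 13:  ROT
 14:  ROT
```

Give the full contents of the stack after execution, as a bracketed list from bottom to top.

[-32, 32, 2]

PUSH -3  : [-3]
NEG      : [3]
PUSH -2  : [3, -2]
POP      : [3]
PUSH -12 : [3, -12]
NEG      : [3, 12]
MUL      : [36]
PUSH -4  : [36, -4]
ADD      : [32]
PUSH 2   : [32, 2]
OVER     : [32, 2, 32]
NEG      : [32, 2, -32]
ROT      : [2, -32, 32]
ROT      : [-32, 32, 2]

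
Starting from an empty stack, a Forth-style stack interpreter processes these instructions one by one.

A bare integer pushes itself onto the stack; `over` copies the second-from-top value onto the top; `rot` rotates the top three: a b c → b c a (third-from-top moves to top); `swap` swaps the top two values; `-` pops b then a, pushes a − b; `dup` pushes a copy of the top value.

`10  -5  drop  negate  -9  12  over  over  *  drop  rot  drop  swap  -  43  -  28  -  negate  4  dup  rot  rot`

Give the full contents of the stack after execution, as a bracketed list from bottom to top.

[4, 50, 4]

10     : [10]
-5     : [10, -5]
drop   : [10]
negate : [-10]
-9     : [-10, -9]
12     : [-10, -9, 12]
over   : [-10, -9, 12, -9]
over   : [-10, -9, 12, -9, 12]
*      : [-10, -9, 12, -108]
drop   : [-10, -9, 12]
rot    : [-9, 12, -10]
drop   : [-9, 12]
swap   : [12, -9]
-      : [21]
43     : [21, 43]
-      : [-22]
28     : [-22, 28]
-      : [-50]
negate : [50]
4      : [50, 4]
dup    : [50, 4, 4]
rot    : [4, 4, 50]
rot    : [4, 50, 4]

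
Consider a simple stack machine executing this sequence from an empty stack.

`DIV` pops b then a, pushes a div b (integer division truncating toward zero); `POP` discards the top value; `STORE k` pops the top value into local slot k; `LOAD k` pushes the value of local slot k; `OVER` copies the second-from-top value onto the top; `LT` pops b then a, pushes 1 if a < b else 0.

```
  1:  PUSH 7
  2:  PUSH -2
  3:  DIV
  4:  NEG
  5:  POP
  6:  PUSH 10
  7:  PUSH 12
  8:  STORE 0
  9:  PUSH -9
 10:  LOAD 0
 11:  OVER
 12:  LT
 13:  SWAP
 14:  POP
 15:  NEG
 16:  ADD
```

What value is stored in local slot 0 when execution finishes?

PUSH 7   [7]
PUSH -2  [7, -2]
DIV      [-3]
NEG      [3]
POP      []
PUSH 10  [10]
PUSH 12  [10, 12]
STORE 0  [10]
PUSH -9  [10, -9]
LOAD 0   [10, -9, 12]
OVER     [10, -9, 12, -9]
LT       [10, -9, 0]
SWAP     [10, 0, -9]
POP      [10, 0]
NEG      [10, 0]
ADD      [10]

12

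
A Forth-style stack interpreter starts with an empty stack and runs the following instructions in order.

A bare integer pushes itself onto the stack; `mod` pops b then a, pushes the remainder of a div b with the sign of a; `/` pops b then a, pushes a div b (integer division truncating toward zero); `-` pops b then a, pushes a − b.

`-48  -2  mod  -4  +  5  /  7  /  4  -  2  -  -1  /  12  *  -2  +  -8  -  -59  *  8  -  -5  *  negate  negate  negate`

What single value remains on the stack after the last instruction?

-23050

-48    -> [-48]
-2     -> [-48, -2]
mod    -> [0]
-4     -> [0, -4]
+      -> [-4]
5      -> [-4, 5]
/      -> [0]
7      -> [0, 7]
/      -> [0]
4      -> [0, 4]
-      -> [-4]
2      -> [-4, 2]
-      -> [-6]
-1     -> [-6, -1]
/      -> [6]
12     -> [6, 12]
*      -> [72]
-2     -> [72, -2]
+      -> [70]
-8     -> [70, -8]
-      -> [78]
-59    -> [78, -59]
*      -> [-4602]
8      -> [-4602, 8]
-      -> [-4610]
-5     -> [-4610, -5]
*      -> [23050]
negate -> [-23050]
negate -> [23050]
negate -> [-23050]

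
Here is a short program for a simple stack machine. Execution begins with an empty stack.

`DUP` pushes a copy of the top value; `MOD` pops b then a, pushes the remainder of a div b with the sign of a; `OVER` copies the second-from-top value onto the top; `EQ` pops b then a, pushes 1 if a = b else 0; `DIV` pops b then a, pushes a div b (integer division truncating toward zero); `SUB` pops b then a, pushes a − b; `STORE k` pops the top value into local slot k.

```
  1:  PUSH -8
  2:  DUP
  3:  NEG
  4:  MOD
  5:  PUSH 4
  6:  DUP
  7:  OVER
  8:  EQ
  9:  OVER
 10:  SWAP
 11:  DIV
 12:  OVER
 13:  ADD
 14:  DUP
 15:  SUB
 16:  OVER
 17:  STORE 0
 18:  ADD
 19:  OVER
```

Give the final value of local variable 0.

4

PUSH -8 → [-8]
DUP     → [-8, -8]
NEG     → [-8, 8]
MOD     → [0]
PUSH 4  → [0, 4]
DUP     → [0, 4, 4]
OVER    → [0, 4, 4, 4]
EQ      → [0, 4, 1]
OVER    → [0, 4, 1, 4]
SWAP    → [0, 4, 4, 1]
DIV     → [0, 4, 4]
OVER    → [0, 4, 4, 4]
ADD     → [0, 4, 8]
DUP     → [0, 4, 8, 8]
SUB     → [0, 4, 0]
OVER    → [0, 4, 0, 4]
STORE 0 → [0, 4, 0]
ADD     → [0, 4]
OVER    → [0, 4, 0]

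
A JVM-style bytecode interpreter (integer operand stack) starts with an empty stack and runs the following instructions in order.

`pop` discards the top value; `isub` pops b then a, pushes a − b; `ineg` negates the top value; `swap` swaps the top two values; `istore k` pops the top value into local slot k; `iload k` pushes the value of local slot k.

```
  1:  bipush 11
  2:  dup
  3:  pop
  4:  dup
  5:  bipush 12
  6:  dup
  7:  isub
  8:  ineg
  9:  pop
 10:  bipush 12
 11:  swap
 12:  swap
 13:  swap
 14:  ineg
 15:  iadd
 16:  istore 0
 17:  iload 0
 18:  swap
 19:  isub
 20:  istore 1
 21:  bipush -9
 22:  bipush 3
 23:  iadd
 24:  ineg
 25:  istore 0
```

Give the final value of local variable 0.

6

bipush 11  11
dup        11 11
pop        11
dup        11 11
bipush 12  11 11 12
dup        11 11 12 12
isub       11 11 0
ineg       11 11 0
pop        11 11
bipush 12  11 11 12
swap       11 12 11
swap       11 11 12
swap       11 12 11
ineg       11 12 -11
iadd       11 1
istore 0   11
iload 0    11 1
swap       1 11
isub       -10
istore 1   (empty)
bipush -9  -9
bipush 3   -9 3
iadd       -6
ineg       6
istore 0   (empty)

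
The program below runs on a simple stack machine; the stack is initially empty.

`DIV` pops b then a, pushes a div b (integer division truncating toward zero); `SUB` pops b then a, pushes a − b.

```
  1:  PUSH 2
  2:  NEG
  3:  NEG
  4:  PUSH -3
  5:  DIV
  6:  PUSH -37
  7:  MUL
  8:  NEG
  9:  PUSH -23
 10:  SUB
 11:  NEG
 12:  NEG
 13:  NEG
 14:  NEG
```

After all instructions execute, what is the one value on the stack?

PUSH 2    2
NEG       -2
NEG       2
PUSH -3   2 -3
DIV       0
PUSH -37  0 -37
MUL       0
NEG       0
PUSH -23  0 -23
SUB       23
NEG       -23
NEG       23
NEG       -23
NEG       23

23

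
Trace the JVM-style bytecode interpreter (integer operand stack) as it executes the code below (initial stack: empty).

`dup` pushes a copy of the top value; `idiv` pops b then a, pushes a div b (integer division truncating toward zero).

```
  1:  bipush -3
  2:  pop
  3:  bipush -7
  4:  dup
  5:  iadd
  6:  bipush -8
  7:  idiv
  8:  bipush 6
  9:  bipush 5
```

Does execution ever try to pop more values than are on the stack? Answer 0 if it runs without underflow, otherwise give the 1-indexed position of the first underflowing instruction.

0

bipush -3 → -3
pop       → (empty)
bipush -7 → -7
dup       → -7 -7
iadd      → -14
bipush -8 → -14 -8
idiv      → 1
bipush 6  → 1 6
bipush 5  → 1 6 5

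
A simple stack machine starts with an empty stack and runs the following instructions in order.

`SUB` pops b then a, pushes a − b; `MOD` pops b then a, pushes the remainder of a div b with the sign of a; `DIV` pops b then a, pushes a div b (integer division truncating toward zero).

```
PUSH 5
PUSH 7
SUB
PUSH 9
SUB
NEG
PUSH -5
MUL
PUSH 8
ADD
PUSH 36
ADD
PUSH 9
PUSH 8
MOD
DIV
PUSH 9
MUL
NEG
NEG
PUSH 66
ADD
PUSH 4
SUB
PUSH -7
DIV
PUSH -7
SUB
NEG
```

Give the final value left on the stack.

PUSH 5   [5]
PUSH 7   [5, 7]
SUB      [-2]
PUSH 9   [-2, 9]
SUB      [-11]
NEG      [11]
PUSH -5  [11, -5]
MUL      [-55]
PUSH 8   [-55, 8]
ADD      [-47]
PUSH 36  [-47, 36]
ADD      [-11]
PUSH 9   [-11, 9]
PUSH 8   [-11, 9, 8]
MOD      [-11, 1]
DIV      [-11]
PUSH 9   [-11, 9]
MUL      [-99]
NEG      [99]
NEG      [-99]
PUSH 66  [-99, 66]
ADD      [-33]
PUSH 4   [-33, 4]
SUB      [-37]
PUSH -7  [-37, -7]
DIV      [5]
PUSH -7  [5, -7]
SUB      [12]
NEG      [-12]

-12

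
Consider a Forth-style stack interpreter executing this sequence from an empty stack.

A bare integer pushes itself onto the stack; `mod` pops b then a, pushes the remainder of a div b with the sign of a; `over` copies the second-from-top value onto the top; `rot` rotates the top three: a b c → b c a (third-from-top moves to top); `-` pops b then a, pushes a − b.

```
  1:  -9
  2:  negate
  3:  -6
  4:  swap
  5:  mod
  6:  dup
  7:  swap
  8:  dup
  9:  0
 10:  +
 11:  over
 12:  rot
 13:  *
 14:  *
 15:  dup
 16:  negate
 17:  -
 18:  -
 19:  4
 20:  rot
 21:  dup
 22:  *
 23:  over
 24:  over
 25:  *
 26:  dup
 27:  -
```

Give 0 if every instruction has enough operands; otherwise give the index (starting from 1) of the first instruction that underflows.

-9     -> -9
negate -> 9
-6     -> 9 -6
swap   -> -6 9
mod    -> -6
dup    -> -6 -6
swap   -> -6 -6
dup    -> -6 -6 -6
0      -> -6 -6 -6 0
+      -> -6 -6 -6
over   -> -6 -6 -6 -6
rot    -> -6 -6 -6 -6
*      -> -6 -6 36
*      -> -6 -216
dup    -> -6 -216 -216
negate -> -6 -216 216
-      -> -6 -432
-      -> 426
4      -> 426 4
rot  — needs 3 operands, stack has 2 → underflow

20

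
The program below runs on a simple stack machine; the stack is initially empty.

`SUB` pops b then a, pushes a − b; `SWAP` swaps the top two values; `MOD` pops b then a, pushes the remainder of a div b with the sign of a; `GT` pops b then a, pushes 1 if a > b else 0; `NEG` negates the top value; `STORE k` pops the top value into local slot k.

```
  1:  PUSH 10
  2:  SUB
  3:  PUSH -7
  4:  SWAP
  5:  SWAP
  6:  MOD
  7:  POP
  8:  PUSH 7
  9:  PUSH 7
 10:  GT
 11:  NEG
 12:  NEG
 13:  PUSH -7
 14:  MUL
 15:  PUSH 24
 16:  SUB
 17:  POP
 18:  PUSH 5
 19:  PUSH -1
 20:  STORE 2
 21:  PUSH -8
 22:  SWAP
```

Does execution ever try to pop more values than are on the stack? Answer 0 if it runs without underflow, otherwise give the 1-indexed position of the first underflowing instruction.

PUSH 10 -> 10
SUB  — needs 2 operands, stack has 1 → underflow

2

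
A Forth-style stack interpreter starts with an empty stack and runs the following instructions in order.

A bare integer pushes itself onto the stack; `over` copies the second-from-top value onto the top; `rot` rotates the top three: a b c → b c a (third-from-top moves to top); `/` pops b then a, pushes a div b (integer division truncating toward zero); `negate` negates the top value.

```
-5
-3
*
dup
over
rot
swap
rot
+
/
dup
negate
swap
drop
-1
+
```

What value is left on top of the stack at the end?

-5     -> [-5]
-3     -> [-5, -3]
*      -> [15]
dup    -> [15, 15]
over   -> [15, 15, 15]
rot    -> [15, 15, 15]
swap   -> [15, 15, 15]
rot    -> [15, 15, 15]
+      -> [15, 30]
/      -> [0]
dup    -> [0, 0]
negate -> [0, 0]
swap   -> [0, 0]
drop   -> [0]
-1     -> [0, -1]
+      -> [-1]

-1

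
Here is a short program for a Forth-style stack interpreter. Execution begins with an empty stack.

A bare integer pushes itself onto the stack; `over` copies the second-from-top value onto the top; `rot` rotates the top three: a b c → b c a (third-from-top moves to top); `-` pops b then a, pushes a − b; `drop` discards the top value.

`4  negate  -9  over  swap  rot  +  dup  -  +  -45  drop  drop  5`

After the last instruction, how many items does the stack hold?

4       4
negate  -4
-9      -4 -9
over    -4 -9 -4
swap    -4 -4 -9
rot     -4 -9 -4
+       -4 -13
dup     -4 -13 -13
-       -4 0
+       -4
-45     -4 -45
drop    -4
drop    (empty)
5       5

1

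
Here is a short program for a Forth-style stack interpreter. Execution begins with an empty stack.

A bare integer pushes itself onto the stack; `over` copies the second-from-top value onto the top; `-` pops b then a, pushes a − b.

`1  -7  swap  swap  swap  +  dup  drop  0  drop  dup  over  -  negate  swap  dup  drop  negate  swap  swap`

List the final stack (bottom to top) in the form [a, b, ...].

1      → [1]
-7     → [1, -7]
swap   → [-7, 1]
swap   → [1, -7]
swap   → [-7, 1]
+      → [-6]
dup    → [-6, -6]
drop   → [-6]
0      → [-6, 0]
drop   → [-6]
dup    → [-6, -6]
over   → [-6, -6, -6]
-      → [-6, 0]
negate → [-6, 0]
swap   → [0, -6]
dup    → [0, -6, -6]
drop   → [0, -6]
negate → [0, 6]
swap   → [6, 0]
swap   → [0, 6]

[0, 6]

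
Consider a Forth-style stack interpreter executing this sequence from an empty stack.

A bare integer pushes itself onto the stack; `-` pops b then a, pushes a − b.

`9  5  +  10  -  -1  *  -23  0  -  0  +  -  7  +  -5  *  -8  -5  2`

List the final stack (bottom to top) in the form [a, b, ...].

[-130, -8, -5, 2]

9   -> 9
5   -> 9 5
+   -> 14
10  -> 14 10
-   -> 4
-1  -> 4 -1
*   -> -4
-23 -> -4 -23
0   -> -4 -23 0
-   -> -4 -23
0   -> -4 -23 0
+   -> -4 -23
-   -> 19
7   -> 19 7
+   -> 26
-5  -> 26 -5
*   -> -130
-8  -> -130 -8
-5  -> -130 -8 -5
2   -> -130 -8 -5 2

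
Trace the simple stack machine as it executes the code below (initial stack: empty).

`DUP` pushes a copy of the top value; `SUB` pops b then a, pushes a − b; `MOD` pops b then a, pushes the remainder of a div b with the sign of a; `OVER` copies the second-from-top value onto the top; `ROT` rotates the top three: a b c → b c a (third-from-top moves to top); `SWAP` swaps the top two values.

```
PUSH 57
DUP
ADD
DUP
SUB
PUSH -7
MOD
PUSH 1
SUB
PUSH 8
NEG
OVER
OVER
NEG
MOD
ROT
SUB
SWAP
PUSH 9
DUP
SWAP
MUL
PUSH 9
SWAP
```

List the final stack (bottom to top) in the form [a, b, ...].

[0, -8, 9, 81]

PUSH 57 : 57
DUP     : 57 57
ADD     : 114
DUP     : 114 114
SUB     : 0
PUSH -7 : 0 -7
MOD     : 0
PUSH 1  : 0 1
SUB     : -1
PUSH 8  : -1 8
NEG     : -1 -8
OVER    : -1 -8 -1
OVER    : -1 -8 -1 -8
NEG     : -1 -8 -1 8
MOD     : -1 -8 -1
ROT     : -8 -1 -1
SUB     : -8 0
SWAP    : 0 -8
PUSH 9  : 0 -8 9
DUP     : 0 -8 9 9
SWAP    : 0 -8 9 9
MUL     : 0 -8 81
PUSH 9  : 0 -8 81 9
SWAP    : 0 -8 9 81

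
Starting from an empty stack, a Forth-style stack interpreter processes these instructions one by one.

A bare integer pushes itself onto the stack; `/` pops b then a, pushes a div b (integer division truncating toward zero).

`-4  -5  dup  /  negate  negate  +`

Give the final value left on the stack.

-4     → [-4]
-5     → [-4, -5]
dup    → [-4, -5, -5]
/      → [-4, 1]
negate → [-4, -1]
negate → [-4, 1]
+      → [-3]

-3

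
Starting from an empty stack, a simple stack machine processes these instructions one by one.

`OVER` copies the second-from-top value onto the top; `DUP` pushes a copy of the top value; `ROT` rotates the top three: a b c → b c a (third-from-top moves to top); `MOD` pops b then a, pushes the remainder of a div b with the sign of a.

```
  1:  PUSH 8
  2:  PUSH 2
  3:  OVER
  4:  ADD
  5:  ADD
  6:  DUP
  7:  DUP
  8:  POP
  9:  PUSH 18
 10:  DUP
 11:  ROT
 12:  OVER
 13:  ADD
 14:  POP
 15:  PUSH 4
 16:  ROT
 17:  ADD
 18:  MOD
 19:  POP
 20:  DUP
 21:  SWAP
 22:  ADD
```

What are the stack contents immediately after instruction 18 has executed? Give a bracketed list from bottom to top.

PUSH 8  → [8]
PUSH 2  → [8, 2]
OVER    → [8, 2, 8]
ADD     → [8, 10]
ADD     → [18]
DUP     → [18, 18]
DUP     → [18, 18, 18]
POP     → [18, 18]
PUSH 18 → [18, 18, 18]
DUP     → [18, 18, 18, 18]
ROT     → [18, 18, 18, 18]
OVER    → [18, 18, 18, 18, 18]
ADD     → [18, 18, 18, 36]
POP     → [18, 18, 18]
PUSH 4  → [18, 18, 18, 4]
ROT     → [18, 18, 4, 18]
ADD     → [18, 18, 22]
MOD     → [18, 18]

[18, 18]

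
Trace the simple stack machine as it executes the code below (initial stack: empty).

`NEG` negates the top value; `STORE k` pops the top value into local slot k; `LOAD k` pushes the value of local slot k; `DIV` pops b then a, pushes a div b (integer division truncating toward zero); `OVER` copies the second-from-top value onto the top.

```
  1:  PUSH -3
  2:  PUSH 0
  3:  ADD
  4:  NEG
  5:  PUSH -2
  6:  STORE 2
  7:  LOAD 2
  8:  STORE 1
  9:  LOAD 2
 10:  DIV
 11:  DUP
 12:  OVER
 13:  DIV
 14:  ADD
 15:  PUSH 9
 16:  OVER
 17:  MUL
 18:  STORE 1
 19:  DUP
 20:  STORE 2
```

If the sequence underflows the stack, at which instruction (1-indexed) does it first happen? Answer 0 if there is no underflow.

0

PUSH -3 → -3
PUSH 0  → -3 0
ADD     → -3
NEG     → 3
PUSH -2 → 3 -2
STORE 2 → 3
LOAD 2  → 3 -2
STORE 1 → 3
LOAD 2  → 3 -2
DIV     → -1
DUP     → -1 -1
OVER    → -1 -1 -1
DIV     → -1 1
ADD     → 0
PUSH 9  → 0 9
OVER    → 0 9 0
MUL     → 0 0
STORE 1 → 0
DUP     → 0 0
STORE 2 → 0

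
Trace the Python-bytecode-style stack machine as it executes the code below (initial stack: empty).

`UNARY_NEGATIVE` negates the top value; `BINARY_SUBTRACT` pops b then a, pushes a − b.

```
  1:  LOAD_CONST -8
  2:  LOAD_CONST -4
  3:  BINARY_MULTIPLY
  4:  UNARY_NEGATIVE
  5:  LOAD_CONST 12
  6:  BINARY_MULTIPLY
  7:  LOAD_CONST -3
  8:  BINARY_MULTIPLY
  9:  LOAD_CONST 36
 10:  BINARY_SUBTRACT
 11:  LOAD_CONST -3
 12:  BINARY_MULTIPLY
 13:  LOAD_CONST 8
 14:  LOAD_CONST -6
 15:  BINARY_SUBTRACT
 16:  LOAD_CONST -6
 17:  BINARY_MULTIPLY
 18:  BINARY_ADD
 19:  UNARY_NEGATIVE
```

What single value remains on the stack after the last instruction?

LOAD_CONST -8   → -8
LOAD_CONST -4   → -8 -4
BINARY_MULTIPLY → 32
UNARY_NEGATIVE  → -32
LOAD_CONST 12   → -32 12
BINARY_MULTIPLY → -384
LOAD_CONST -3   → -384 -3
BINARY_MULTIPLY → 1152
LOAD_CONST 36   → 1152 36
BINARY_SUBTRACT → 1116
LOAD_CONST -3   → 1116 -3
BINARY_MULTIPLY → -3348
LOAD_CONST 8    → -3348 8
LOAD_CONST -6   → -3348 8 -6
BINARY_SUBTRACT → -3348 14
LOAD_CONST -6   → -3348 14 -6
BINARY_MULTIPLY → -3348 -84
BINARY_ADD      → -3432
UNARY_NEGATIVE  → 3432

3432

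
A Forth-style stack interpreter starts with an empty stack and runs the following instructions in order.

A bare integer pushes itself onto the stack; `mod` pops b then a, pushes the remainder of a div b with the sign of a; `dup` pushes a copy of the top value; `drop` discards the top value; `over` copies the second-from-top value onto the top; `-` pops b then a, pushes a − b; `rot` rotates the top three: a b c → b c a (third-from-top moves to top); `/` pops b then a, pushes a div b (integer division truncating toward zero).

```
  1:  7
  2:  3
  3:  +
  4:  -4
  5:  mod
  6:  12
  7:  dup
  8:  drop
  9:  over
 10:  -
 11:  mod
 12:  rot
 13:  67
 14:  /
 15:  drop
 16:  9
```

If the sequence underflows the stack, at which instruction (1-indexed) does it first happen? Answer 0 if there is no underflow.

12

7    -> 7
3    -> 7 3
+    -> 10
-4   -> 10 -4
mod  -> 2
12   -> 2 12
dup  -> 2 12 12
drop -> 2 12
over -> 2 12 2
-    -> 2 10
mod  -> 2
rot  — needs 3 operands, stack has 1 → underflow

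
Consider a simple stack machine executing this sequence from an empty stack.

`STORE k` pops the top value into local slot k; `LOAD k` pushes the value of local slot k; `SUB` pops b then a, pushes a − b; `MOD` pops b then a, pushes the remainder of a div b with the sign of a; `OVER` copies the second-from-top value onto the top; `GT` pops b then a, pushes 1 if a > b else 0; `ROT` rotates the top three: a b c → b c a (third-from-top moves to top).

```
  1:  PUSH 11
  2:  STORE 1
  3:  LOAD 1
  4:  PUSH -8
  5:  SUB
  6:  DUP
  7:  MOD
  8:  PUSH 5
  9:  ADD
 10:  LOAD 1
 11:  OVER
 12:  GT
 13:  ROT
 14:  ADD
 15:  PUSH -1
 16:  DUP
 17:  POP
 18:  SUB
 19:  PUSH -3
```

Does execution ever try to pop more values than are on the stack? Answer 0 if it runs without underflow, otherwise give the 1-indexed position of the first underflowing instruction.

13

PUSH 11 -> 11
STORE 1 -> (empty)
LOAD 1  -> 11
PUSH -8 -> 11 -8
SUB     -> 19
DUP     -> 19 19
MOD     -> 0
PUSH 5  -> 0 5
ADD     -> 5
LOAD 1  -> 5 11
OVER    -> 5 11 5
GT      -> 5 1
ROT  — needs 3 operands, stack has 2 → underflow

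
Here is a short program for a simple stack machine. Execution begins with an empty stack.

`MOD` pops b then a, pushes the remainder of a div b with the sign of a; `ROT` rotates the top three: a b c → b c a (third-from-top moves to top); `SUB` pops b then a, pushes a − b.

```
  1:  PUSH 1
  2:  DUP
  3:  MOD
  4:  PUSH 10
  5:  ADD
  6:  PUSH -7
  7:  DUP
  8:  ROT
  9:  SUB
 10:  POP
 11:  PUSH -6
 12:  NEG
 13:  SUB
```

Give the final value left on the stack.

PUSH 1  → [1]
DUP     → [1, 1]
MOD     → [0]
PUSH 10 → [0, 10]
ADD     → [10]
PUSH -7 → [10, -7]
DUP     → [10, -7, -7]
ROT     → [-7, -7, 10]
SUB     → [-7, -17]
POP     → [-7]
PUSH -6 → [-7, -6]
NEG     → [-7, 6]
SUB     → [-13]

-13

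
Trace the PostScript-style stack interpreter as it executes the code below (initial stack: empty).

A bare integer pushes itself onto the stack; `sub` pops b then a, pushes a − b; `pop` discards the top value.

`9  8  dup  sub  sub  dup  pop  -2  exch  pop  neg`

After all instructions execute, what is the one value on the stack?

9    : [9]
8    : [9, 8]
dup  : [9, 8, 8]
sub  : [9, 0]
sub  : [9]
dup  : [9, 9]
pop  : [9]
-2   : [9, -2]
exch : [-2, 9]
pop  : [-2]
neg  : [2]

2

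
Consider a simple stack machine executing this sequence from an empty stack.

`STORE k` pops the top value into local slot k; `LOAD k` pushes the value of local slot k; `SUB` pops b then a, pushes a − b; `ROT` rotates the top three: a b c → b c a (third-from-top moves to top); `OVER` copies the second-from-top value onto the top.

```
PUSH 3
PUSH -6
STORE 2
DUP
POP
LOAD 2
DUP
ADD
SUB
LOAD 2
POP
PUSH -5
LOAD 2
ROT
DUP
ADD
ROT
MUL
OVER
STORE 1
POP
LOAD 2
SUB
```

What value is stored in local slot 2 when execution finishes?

-6

PUSH 3  : 3
PUSH -6 : 3 -6
STORE 2 : 3
DUP     : 3 3
POP     : 3
LOAD 2  : 3 -6
DUP     : 3 -6 -6
ADD     : 3 -12
SUB     : 15
LOAD 2  : 15 -6
POP     : 15
PUSH -5 : 15 -5
LOAD 2  : 15 -5 -6
ROT     : -5 -6 15
DUP     : -5 -6 15 15
ADD     : -5 -6 30
ROT     : -6 30 -5
MUL     : -6 -150
OVER    : -6 -150 -6
STORE 1 : -6 -150
POP     : -6
LOAD 2  : -6 -6
SUB     : 0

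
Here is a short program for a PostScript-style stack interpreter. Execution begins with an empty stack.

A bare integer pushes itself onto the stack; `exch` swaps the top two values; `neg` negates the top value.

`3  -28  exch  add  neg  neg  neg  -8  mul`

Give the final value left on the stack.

-200

3     3
-28   3 -28
exch  -28 3
add   -25
neg   25
neg   -25
neg   25
-8    25 -8
mul   -200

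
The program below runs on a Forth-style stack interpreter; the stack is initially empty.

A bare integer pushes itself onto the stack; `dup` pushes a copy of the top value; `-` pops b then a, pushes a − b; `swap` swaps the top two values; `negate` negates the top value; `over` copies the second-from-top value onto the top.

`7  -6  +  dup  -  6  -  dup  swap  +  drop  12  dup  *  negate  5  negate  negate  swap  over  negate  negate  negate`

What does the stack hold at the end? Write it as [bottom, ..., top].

7      -> 7
-6     -> 7 -6
+      -> 1
dup    -> 1 1
-      -> 0
6      -> 0 6
-      -> -6
dup    -> -6 -6
swap   -> -6 -6
+      -> -12
drop   -> (empty)
12     -> 12
dup    -> 12 12
*      -> 144
negate -> -144
5      -> -144 5
negate -> -144 -5
negate -> -144 5
swap   -> 5 -144
over   -> 5 -144 5
negate -> 5 -144 -5
negate -> 5 -144 5
negate -> 5 -144 -5

[5, -144, -5]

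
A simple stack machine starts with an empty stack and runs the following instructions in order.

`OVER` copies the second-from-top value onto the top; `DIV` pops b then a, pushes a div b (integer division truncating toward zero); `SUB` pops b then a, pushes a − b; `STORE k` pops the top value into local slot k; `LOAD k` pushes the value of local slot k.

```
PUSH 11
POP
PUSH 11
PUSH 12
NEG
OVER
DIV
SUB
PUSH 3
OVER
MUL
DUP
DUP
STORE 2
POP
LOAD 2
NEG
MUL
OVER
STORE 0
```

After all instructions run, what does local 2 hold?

PUSH 11 -> [11]
POP     -> []
PUSH 11 -> [11]
PUSH 12 -> [11, 12]
NEG     -> [11, -12]
OVER    -> [11, -12, 11]
DIV     -> [11, -1]
SUB     -> [12]
PUSH 3  -> [12, 3]
OVER    -> [12, 3, 12]
MUL     -> [12, 36]
DUP     -> [12, 36, 36]
DUP     -> [12, 36, 36, 36]
STORE 2 -> [12, 36, 36]
POP     -> [12, 36]
LOAD 2  -> [12, 36, 36]
NEG     -> [12, 36, -36]
MUL     -> [12, -1296]
OVER    -> [12, -1296, 12]
STORE 0 -> [12, -1296]

36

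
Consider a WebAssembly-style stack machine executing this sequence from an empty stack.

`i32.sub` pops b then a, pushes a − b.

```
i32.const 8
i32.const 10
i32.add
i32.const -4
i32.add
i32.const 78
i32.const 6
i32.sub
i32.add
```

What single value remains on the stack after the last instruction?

i32.const 8  -> [8]
i32.const 10 -> [8, 10]
i32.add      -> [18]
i32.const -4 -> [18, -4]
i32.add      -> [14]
i32.const 78 -> [14, 78]
i32.const 6  -> [14, 78, 6]
i32.sub      -> [14, 72]
i32.add      -> [86]

86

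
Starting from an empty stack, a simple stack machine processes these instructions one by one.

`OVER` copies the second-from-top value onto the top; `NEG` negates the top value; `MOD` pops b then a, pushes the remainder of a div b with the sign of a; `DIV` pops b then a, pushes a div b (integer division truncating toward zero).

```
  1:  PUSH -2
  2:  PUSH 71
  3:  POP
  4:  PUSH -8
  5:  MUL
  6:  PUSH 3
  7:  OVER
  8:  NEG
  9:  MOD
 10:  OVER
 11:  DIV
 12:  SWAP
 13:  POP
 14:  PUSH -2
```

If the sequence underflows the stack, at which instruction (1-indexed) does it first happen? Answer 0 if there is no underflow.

0

PUSH -2 -> [-2]
PUSH 71 -> [-2, 71]
POP     -> [-2]
PUSH -8 -> [-2, -8]
MUL     -> [16]
PUSH 3  -> [16, 3]
OVER    -> [16, 3, 16]
NEG     -> [16, 3, -16]
MOD     -> [16, 3]
OVER    -> [16, 3, 16]
DIV     -> [16, 0]
SWAP    -> [0, 16]
POP     -> [0]
PUSH -2 -> [0, -2]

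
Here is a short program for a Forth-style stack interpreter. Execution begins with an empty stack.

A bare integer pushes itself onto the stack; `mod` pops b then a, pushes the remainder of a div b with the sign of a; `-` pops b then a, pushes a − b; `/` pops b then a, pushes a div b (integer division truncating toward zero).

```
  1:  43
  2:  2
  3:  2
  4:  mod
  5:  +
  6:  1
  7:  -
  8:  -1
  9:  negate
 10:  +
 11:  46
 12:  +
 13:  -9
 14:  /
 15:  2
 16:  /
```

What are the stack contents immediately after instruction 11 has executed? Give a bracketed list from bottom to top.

43     : 43
2      : 43 2
2      : 43 2 2
mod    : 43 0
+      : 43
1      : 43 1
-      : 42
-1     : 42 -1
negate : 42 1
+      : 43
46     : 43 46

[43, 46]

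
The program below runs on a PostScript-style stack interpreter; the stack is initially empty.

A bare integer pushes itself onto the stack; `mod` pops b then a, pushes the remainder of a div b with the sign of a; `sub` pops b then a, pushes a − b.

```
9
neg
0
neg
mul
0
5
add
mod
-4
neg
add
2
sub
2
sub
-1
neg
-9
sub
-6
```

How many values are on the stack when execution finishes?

9   → 9
neg → -9
0   → -9 0
neg → -9 0
mul → 0
0   → 0 0
5   → 0 0 5
add → 0 5
mod → 0
-4  → 0 -4
neg → 0 4
add → 4
2   → 4 2
sub → 2
2   → 2 2
sub → 0
-1  → 0 -1
neg → 0 1
-9  → 0 1 -9
sub → 0 10
-6  → 0 10 -6

3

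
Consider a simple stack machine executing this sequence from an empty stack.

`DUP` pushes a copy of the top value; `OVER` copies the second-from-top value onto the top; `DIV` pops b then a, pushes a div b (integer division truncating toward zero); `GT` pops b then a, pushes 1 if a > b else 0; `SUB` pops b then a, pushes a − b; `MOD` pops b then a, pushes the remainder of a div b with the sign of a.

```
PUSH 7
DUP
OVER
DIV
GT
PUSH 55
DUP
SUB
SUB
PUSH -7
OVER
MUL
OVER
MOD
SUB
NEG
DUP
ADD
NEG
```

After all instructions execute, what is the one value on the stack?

PUSH 7  : 7
DUP     : 7 7
OVER    : 7 7 7
DIV     : 7 1
GT      : 1
PUSH 55 : 1 55
DUP     : 1 55 55
SUB     : 1 0
SUB     : 1
PUSH -7 : 1 -7
OVER    : 1 -7 1
MUL     : 1 -7
OVER    : 1 -7 1
MOD     : 1 0
SUB     : 1
NEG     : -1
DUP     : -1 -1
ADD     : -2
NEG     : 2

2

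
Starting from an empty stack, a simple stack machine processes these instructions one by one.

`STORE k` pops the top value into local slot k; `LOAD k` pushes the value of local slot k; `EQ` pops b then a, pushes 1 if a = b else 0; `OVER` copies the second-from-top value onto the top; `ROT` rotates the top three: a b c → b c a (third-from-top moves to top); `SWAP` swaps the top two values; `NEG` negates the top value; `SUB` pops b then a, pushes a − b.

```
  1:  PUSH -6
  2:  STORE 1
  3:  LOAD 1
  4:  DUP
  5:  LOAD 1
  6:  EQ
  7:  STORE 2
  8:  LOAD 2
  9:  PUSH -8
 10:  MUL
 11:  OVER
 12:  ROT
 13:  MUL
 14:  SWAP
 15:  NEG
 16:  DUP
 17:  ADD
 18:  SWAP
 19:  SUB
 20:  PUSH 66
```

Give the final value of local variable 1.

-6

PUSH -6  -6
STORE 1  (empty)
LOAD 1   -6
DUP      -6 -6
LOAD 1   -6 -6 -6
EQ       -6 1
STORE 2  -6
LOAD 2   -6 1
PUSH -8  -6 1 -8
MUL      -6 -8
OVER     -6 -8 -6
ROT      -8 -6 -6
MUL      -8 36
SWAP     36 -8
NEG      36 8
DUP      36 8 8
ADD      36 16
SWAP     16 36
SUB      -20
PUSH 66  -20 66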